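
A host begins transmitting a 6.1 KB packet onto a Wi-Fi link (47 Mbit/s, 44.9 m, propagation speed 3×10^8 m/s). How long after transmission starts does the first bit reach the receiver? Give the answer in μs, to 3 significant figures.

First bit experiences only propagation delay: d/s = 44.9/300000000 = 0.150 μs.

0.150 μs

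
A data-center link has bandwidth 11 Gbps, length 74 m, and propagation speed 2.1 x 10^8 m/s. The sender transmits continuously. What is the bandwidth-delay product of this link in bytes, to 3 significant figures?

485 bytes

Propagation delay = 74 / 210000000 = 3.52381e-07 s.
BDP = R × t_prop = 11000000000 × 3.52381e-07 = 3876.19 bits.
In bytes: 3876.19/8 = 485 bytes.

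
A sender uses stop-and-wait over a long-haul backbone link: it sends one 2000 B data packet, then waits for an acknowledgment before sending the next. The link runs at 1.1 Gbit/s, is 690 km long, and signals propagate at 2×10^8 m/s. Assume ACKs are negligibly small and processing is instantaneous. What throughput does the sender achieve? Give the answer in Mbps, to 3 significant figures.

t_tx = L/R = 16000/1100000000 = 1.45455e-05 s.
t_prop = 690000/200000000 = 0.00345 s; RTT = 0.0069 s.
Cycle = t_tx + RTT = 0.00691455 s.
Throughput = L / cycle = 16000 / 0.00691455 = 2.31 Mbps.

2.31 Mbps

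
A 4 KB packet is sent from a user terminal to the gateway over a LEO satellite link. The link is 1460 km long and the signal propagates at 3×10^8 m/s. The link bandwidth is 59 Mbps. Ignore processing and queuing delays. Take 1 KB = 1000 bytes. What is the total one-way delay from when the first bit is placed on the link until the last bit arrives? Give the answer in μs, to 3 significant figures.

L = 32000 bits.
Transmission delay = L/R = 32000 / 59000000 = 542.373 μs.
Propagation delay = d/s = 1460000 m / 300000000 m/s = 4866.67 μs.
Total = 5410 μs.

5410 μs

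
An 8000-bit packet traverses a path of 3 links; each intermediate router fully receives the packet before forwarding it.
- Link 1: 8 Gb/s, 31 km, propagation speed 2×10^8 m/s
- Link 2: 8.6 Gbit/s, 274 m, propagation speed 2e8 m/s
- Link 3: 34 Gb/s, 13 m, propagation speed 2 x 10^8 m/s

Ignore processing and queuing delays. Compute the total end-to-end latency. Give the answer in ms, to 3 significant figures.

Transmission delays (L/R per hop): 0.001, 0.000930233, 0.000235294 ms; sum = 0.00216553 ms.
Propagation delays (d/s per hop): 0.155, 0.00137, 6.5e-05 ms; sum = 0.156435 ms.
End-to-end = 0.159 ms.

0.159 ms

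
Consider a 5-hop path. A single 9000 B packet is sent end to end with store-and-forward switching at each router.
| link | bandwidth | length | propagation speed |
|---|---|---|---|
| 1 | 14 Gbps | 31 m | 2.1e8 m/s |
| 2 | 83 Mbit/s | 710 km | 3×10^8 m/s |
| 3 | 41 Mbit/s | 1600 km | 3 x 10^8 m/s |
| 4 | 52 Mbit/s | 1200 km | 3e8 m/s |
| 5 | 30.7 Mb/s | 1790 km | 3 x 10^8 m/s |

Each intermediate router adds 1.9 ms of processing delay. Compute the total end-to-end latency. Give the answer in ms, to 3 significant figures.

L = 9000 × 8 = 72000 bits.
Transmission delays (L/R per hop): 0.00514286, 0.86747, 1.7561, 1.38462, 2.34528 ms; sum = 6.3586 ms.
Propagation delays (d/s per hop): 0.000147619, 2.36667, 5.33333, 4, 5.96667 ms; sum = 17.6668 ms.
Processing at 4 router(s): 4 × 1.9 ms = 7.6 ms.
End-to-end = 31.6 ms.

31.6 ms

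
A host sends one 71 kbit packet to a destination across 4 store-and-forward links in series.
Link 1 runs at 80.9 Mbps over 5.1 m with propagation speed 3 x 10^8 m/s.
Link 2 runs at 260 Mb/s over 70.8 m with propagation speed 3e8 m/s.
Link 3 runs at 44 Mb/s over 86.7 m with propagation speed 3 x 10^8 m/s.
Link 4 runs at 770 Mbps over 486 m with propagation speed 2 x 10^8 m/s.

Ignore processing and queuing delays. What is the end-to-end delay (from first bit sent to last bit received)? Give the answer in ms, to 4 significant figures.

2.860 ms

L = 71000 bits.
Transmission delays (L/R per hop): 0.877627, 0.273077, 1.61364, 0.0922078 ms; sum = 2.85655 ms.
Propagation delays (d/s per hop): 1.7e-05, 0.000236, 0.000289, 0.00243 ms; sum = 0.002972 ms.
End-to-end = 2.860 ms.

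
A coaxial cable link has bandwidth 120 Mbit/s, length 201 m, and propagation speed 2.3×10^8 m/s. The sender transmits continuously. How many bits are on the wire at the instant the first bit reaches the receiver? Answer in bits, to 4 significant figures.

Propagation delay = 201 / 2.3e+08 = 8.73913e-07 s.
BDP = R × t_prop = 120000000 × 8.73913e-07 = 104.87 bits.

104.9 bits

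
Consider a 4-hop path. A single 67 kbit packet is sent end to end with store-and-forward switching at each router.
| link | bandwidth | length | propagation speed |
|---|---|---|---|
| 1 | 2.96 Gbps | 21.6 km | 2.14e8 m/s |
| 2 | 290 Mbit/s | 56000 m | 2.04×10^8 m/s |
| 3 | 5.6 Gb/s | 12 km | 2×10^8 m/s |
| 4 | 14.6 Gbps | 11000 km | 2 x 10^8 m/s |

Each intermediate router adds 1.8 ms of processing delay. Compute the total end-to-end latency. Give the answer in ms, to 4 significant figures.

L = 67000 bits.
Transmission delays (L/R per hop): 0.0226351, 0.231034, 0.0119643, 0.00458904 ms; sum = 0.270223 ms.
Propagation delays (d/s per hop): 0.100935, 0.27451, 0.06, 55 ms; sum = 55.4354 ms.
Processing at 3 router(s): 3 × 1.8 ms = 5.4 ms.
End-to-end = 61.11 ms.

61.11 ms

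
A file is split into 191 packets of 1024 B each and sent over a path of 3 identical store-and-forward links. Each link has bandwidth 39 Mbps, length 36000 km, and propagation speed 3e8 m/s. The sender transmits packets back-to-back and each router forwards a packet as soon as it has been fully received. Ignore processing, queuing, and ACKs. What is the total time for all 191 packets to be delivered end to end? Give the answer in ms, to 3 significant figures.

401 ms

Per-hop transmission t_tx = L/R = 8192/39000000 = 0.210051 ms.
Per-hop propagation t_prop = 36000000/300000000 = 120 ms.
Pipeline fill: first packet needs 3·t_tx to clear all hops; remaining 190 packets each add one t_tx.
Total = (3+191-1)·t_tx + 3·t_prop = 193·0.210051 + 3·120 = 401 ms.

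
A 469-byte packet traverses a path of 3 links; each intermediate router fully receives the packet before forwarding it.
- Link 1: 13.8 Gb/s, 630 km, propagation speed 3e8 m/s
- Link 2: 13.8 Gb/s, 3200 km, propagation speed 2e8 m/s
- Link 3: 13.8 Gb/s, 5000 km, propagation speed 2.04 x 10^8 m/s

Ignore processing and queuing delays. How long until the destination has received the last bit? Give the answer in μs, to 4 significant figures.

L = 469 × 8 = 3752 bits.
Transmission delay per hop = L/R = 3752/13800000000 = 0.271884 μs; 3 hops → 0.815652 μs.
Propagation delays (d/s per hop): 2100, 16000, 24509.8 μs; sum = 42609.8 μs.
End-to-end = 42610 μs.

42610 μs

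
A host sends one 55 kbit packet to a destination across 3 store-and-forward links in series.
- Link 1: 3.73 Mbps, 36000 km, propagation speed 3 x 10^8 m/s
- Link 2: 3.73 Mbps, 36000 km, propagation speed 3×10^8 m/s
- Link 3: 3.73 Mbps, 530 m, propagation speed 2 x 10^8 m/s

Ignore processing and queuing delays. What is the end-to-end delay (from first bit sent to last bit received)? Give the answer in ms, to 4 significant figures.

L = 55000 bits.
Transmission delay per hop = L/R = 55000/3730000 = 14.7453 ms; 3 hops → 44.2359 ms.
Propagation delays (d/s per hop): 120, 120, 0.00265 ms; sum = 240.003 ms.
End-to-end = 284.2 ms.

284.2 ms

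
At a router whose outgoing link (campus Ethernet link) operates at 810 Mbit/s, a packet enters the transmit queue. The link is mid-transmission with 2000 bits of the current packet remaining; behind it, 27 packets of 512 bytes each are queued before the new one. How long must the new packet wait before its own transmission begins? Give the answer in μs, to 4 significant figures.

139.0 μs

Each queued packet: L/R = 4096/810000000 = 5.05679 μs.
27 queued → 136.533 μs.
Plus remaining 2000 bits of current packet: 2.46914 μs.
Queuing delay = 139.0 μs.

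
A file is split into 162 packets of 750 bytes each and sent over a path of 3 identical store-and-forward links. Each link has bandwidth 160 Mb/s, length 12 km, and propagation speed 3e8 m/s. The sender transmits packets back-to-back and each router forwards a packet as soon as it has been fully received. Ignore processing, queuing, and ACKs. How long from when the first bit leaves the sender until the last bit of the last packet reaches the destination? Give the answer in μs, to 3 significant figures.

6270 μs

Per-hop transmission t_tx = L/R = 6000/160000000 = 37.5 μs.
Per-hop propagation t_prop = 12000/300000000 = 40 μs.
Pipeline fill: first packet needs 3·t_tx to clear all hops; remaining 161 packets each add one t_tx.
Total = (3+162-1)·t_tx + 3·t_prop = 164·37.5 + 3·40 = 6270 μs.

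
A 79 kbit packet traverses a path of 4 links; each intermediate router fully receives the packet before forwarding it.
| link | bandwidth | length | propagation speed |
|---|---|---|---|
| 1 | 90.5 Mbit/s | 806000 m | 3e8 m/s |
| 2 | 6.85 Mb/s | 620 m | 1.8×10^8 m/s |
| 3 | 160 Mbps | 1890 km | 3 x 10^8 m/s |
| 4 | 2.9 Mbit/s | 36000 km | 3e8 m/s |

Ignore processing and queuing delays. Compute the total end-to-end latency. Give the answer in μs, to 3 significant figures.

L = 79000 bits.
Transmission delays (L/R per hop): 872.928, 11532.8, 493.75, 27241.4 μs; sum = 40140.9 μs.
Propagation delays (d/s per hop): 2686.67, 3.44444, 6300, 120000 μs; sum = 128990 μs.
End-to-end = 169000 μs.

169000 μs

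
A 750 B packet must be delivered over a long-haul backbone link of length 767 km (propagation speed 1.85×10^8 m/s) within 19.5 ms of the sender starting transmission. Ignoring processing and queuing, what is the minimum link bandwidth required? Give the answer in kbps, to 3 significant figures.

L = 6000 bits.
Propagation delay = 767000 / 185000000 = 4.14595 ms.
Transmission budget = 19.5 − 4.14595 = 15.3541 ms.
R ≥ L / t_tx = 6000 bits / 0.0153541 s = 391 kbps.

391 kbps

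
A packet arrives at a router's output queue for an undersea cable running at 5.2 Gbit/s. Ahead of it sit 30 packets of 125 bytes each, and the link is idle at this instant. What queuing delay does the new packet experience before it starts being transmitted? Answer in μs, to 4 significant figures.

Each queued packet: L/R = 1000/5200000000 = 0.192308 μs.
30 queued → 5.76923 μs.
Queuing delay = 5.769 μs.

5.769 μs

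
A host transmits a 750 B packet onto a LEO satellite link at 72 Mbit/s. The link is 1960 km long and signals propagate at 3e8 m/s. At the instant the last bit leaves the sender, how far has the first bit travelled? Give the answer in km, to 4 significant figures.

25.00 km

t_tx = L/R = 6000/72000000 = 8.33333e-05 s.
Distance = s × t_tx = 300000000 × 8.33333e-05 = 25.00 km.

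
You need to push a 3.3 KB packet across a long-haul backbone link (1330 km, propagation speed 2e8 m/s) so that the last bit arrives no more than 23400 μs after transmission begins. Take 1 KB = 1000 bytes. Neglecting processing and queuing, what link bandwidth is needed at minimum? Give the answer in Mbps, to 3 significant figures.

L = 26400 bits.
Propagation delay = 1330000 / 200000000 = 6650 μs.
Transmission budget = 23400 − 6650 = 16750 μs.
R ≥ L / t_tx = 26400 bits / 0.01675 s = 1.58 Mbps.

1.58 Mbps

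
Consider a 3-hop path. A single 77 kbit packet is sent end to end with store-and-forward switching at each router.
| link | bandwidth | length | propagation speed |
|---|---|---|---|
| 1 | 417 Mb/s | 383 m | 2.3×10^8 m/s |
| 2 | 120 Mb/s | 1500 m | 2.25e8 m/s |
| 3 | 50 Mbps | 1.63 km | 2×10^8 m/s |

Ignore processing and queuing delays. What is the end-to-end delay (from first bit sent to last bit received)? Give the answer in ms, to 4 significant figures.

L = 77000 bits.
Transmission delays (L/R per hop): 0.184652, 0.641667, 1.54 ms; sum = 2.36632 ms.
Propagation delays (d/s per hop): 0.00166522, 0.00666667, 0.00815 ms; sum = 0.0164819 ms.
End-to-end = 2.383 ms.

2.383 ms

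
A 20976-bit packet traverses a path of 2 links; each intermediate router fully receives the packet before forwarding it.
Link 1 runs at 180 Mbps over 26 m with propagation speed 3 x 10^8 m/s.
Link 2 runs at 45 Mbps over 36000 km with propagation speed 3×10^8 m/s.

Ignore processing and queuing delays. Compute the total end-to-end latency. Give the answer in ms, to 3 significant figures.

121 ms

Transmission delays (L/R per hop): 0.116533, 0.466133 ms; sum = 0.582667 ms.
Propagation delays (d/s per hop): 8.66667e-05, 120 ms; sum = 120 ms.
End-to-end = 121 ms.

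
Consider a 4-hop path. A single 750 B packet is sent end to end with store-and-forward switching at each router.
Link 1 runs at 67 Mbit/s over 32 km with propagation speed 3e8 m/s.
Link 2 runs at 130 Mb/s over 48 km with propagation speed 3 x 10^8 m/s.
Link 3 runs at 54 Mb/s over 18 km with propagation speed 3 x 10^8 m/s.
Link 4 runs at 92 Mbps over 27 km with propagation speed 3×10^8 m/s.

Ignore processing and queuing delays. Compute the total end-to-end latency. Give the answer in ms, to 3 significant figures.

0.729 ms

L = 750 × 8 = 6000 bits.
Transmission delays (L/R per hop): 0.0895522, 0.0461538, 0.111111, 0.0652174 ms; sum = 0.312035 ms.
Propagation delays (d/s per hop): 0.106667, 0.16, 0.06, 0.09 ms; sum = 0.416667 ms.
End-to-end = 0.729 ms.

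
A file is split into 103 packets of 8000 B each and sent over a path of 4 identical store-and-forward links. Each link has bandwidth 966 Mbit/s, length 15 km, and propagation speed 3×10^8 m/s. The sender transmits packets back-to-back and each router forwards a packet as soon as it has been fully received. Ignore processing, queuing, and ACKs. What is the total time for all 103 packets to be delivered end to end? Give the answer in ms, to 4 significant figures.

Per-hop transmission t_tx = L/R = 64000/966000000 = 0.0662526 ms.
Per-hop propagation t_prop = 15000/300000000 = 0.05 ms.
Pipeline fill: first packet needs 4·t_tx to clear all hops; remaining 102 packets each add one t_tx.
Total = (4+103-1)·t_tx + 4·t_prop = 106·0.0662526 + 4·0.05 = 7.223 ms.

7.223 ms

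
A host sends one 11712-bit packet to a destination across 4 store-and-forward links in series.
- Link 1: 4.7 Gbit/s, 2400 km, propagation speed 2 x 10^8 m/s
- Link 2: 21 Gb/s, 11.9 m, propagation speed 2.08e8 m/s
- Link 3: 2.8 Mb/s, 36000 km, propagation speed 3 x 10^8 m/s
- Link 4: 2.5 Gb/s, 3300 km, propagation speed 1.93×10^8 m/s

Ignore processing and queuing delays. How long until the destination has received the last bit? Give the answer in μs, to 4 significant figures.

153300 μs

Transmission delays (L/R per hop): 2.49191, 0.557714, 4182.86, 4.6848 μs; sum = 4190.59 μs.
Propagation delays (d/s per hop): 12000, 0.0572115, 120000, 17098.4 μs; sum = 149099 μs.
End-to-end = 153300 μs.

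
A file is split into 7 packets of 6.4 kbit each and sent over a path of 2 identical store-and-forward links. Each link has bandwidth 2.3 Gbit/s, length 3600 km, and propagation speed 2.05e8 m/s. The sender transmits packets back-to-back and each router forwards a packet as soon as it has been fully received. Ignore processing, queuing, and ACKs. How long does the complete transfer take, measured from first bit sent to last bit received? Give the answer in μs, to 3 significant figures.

Per-hop transmission t_tx = L/R = 6400/2300000000 = 2.78261 μs.
Per-hop propagation t_prop = 3600000/2.05e+08 = 17561 μs.
Pipeline fill: first packet needs 2·t_tx to clear all hops; remaining 6 packets each add one t_tx.
Total = (2+7-1)·t_tx + 2·t_prop = 8·2.78261 + 2·17561 = 35100 μs.

35100 μs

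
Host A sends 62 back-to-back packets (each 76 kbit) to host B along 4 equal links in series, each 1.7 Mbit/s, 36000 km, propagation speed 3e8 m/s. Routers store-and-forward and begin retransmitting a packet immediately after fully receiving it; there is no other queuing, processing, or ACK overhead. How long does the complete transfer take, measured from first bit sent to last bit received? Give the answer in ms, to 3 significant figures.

3390 ms

Per-hop transmission t_tx = L/R = 76000/1700000 = 44.7059 ms.
Per-hop propagation t_prop = 36000000/300000000 = 120 ms.
Pipeline fill: first packet needs 4·t_tx to clear all hops; remaining 61 packets each add one t_tx.
Total = (4+62-1)·t_tx + 4·t_prop = 65·44.7059 + 4·120 = 3390 ms.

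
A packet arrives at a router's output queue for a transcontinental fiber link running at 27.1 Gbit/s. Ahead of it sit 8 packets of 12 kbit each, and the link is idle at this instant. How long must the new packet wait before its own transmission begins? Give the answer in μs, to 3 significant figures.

3.54 μs

Each queued packet: L/R = 12000/27100000000 = 0.442804 μs.
8 queued → 3.54244 μs.
Queuing delay = 3.54 μs.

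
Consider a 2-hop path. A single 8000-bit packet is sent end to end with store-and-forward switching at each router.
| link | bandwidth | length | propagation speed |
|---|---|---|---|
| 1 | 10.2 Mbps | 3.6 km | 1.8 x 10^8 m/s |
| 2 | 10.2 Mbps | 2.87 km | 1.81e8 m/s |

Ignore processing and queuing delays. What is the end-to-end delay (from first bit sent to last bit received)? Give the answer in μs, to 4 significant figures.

Transmission delay per hop = L/R = 8000/10200000 = 784.314 μs; 2 hops → 1568.63 μs.
Propagation delays (d/s per hop): 20, 15.8564 μs; sum = 35.8564 μs.
End-to-end = 1604 μs.

1604 μs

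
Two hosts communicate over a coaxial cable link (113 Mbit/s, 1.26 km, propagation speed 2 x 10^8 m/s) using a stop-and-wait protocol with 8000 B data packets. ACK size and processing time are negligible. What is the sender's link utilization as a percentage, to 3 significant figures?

t_tx = L/R = 64000/113000000 = 0.000566372 s.
t_prop = 1260/200000000 = 6.3e-06 s; RTT = 1.26e-05 s.
Cycle = t_tx + RTT = 0.000578972 s.
Utilization = t_tx / cycle = 0.000566372/0.000578972 = 97.8 %.

97.8 %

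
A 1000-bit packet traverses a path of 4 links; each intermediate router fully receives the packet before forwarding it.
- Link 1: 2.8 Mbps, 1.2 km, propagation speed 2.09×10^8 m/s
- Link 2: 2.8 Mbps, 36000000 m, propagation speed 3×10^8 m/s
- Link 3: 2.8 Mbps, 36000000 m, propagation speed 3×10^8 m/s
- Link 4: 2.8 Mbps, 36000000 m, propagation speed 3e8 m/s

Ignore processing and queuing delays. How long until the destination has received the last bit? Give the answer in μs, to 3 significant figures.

Transmission delay per hop = L/R = 1000/2800000 = 357.143 μs; 4 hops → 1428.57 μs.
Propagation delays (d/s per hop): 5.74163, 120000, 120000, 120000 μs; sum = 360006 μs.
End-to-end = 361000 μs.

361000 μs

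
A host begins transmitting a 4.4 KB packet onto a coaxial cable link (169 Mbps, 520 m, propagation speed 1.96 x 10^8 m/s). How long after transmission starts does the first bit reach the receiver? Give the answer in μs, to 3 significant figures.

First bit experiences only propagation delay: d/s = 520/196000000 = 2.65 μs.

2.65 μs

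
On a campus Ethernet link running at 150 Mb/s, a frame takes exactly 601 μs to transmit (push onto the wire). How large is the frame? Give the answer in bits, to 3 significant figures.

L = R × t_tx = 150000000 b/s × 0.000601 s = 90150 bits.

90200 bits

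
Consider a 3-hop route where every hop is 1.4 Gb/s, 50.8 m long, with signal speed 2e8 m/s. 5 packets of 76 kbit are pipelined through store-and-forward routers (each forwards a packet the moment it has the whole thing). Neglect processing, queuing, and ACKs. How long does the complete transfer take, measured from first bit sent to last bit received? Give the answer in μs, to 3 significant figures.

Per-hop transmission t_tx = L/R = 76000/1400000000 = 54.2857 μs.
Per-hop propagation t_prop = 50.8/200000000 = 0.254 μs.
Pipeline fill: first packet needs 3·t_tx to clear all hops; remaining 4 packets each add one t_tx.
Total = (3+5-1)·t_tx + 3·t_prop = 7·54.2857 + 3·0.254 = 381 μs.

381 μs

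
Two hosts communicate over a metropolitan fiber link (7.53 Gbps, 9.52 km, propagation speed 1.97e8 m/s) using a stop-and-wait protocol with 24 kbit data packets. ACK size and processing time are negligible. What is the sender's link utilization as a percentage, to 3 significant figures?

3.19 %

t_tx = L/R = 24000/7530000000 = 3.18725e-06 s.
t_prop = 9520/197000000 = 4.83249e-05 s; RTT = 9.66497e-05 s.
Cycle = t_tx + RTT = 9.9837e-05 s.
Utilization = t_tx / cycle = 3.18725e-06/9.9837e-05 = 3.19 %.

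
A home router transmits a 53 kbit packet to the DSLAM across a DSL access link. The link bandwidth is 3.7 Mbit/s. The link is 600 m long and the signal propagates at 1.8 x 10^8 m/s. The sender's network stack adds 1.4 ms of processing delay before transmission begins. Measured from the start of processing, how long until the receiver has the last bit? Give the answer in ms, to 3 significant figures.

L = 53000 bits.
Transmission delay = L/R = 53000 / 3700000 = 14.3243 ms.
Propagation delay = d/s = 600 m / 180000000 m/s = 0.00333333 ms.
Plus processing delay 1.4 ms = 1.4 ms.
Total = 15.7 ms.

15.7 ms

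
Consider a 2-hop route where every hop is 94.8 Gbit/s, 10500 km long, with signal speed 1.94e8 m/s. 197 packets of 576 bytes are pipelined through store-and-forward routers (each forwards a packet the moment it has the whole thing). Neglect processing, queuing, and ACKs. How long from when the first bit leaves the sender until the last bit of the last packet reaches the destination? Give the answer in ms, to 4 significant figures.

Per-hop transmission t_tx = L/R = 4608/94800000000 = 4.86076e-05 ms.
Per-hop propagation t_prop = 10500000/194000000 = 54.1237 ms.
Pipeline fill: first packet needs 2·t_tx to clear all hops; remaining 196 packets each add one t_tx.
Total = (2+197-1)·t_tx + 2·t_prop = 198·4.86076e-05 + 2·54.1237 = 108.3 ms.

108.3 ms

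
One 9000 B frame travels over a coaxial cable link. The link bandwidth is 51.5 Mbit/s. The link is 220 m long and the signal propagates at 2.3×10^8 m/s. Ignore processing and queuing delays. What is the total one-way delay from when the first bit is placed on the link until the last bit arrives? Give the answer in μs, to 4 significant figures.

L = 9000 × 8 = 72000 bits.
Transmission delay = L/R = 72000 / 51500000 = 1398.06 μs.
Propagation delay = d/s = 220 m / 2.3e+08 m/s = 0.956522 μs.
Total = 1399 μs.

1399 μs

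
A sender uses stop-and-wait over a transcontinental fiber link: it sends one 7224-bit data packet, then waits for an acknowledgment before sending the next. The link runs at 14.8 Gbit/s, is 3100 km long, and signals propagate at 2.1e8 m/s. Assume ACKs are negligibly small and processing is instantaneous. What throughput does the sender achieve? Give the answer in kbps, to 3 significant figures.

245 kbps

t_tx = L/R = 7224/14800000000 = 4.88108e-07 s.
t_prop = 3100000/210000000 = 0.0147619 s; RTT = 0.0295238 s.
Cycle = t_tx + RTT = 0.0295243 s.
Throughput = L / cycle = 7224 / 0.0295243 = 245 kbps.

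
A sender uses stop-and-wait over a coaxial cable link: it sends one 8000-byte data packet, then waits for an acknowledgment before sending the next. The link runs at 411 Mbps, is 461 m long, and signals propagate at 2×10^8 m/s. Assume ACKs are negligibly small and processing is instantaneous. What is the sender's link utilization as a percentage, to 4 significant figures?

t_tx = L/R = 64000/411000000 = 0.000155718 s.
t_prop = 461/200000000 = 2.305e-06 s; RTT = 4.61e-06 s.
Cycle = t_tx + RTT = 0.000160328 s.
Utilization = t_tx / cycle = 0.000155718/0.000160328 = 97.12 %.

97.12 %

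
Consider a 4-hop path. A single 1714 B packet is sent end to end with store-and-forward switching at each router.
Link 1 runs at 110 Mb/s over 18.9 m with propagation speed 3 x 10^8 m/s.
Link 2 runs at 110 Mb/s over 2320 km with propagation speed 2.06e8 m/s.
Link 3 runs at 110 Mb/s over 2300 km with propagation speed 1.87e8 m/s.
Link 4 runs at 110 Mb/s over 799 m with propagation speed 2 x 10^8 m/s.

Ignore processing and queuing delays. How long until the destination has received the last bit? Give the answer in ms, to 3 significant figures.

24.1 ms

L = 1714 × 8 = 13712 bits.
Transmission delay per hop = L/R = 13712/110000000 = 0.124655 ms; 4 hops → 0.498618 ms.
Propagation delays (d/s per hop): 6.3e-05, 11.2621, 12.2995, 0.003995 ms; sum = 23.5657 ms.
End-to-end = 24.1 ms.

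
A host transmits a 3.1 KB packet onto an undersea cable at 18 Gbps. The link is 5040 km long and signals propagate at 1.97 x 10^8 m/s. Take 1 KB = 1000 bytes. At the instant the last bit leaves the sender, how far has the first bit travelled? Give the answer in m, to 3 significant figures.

271 m

t_tx = L/R = 24800/18000000000 = 1.37778e-06 s.
Distance = s × t_tx = 197000000 × 1.37778e-06 = 271 m.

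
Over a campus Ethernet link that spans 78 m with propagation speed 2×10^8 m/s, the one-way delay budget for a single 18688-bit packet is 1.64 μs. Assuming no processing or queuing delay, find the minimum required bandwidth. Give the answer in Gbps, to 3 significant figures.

15.0 Gbps

Propagation delay = 78 / 200000000 = 0.39 μs.
Transmission budget = 1.64 − 0.39 = 1.25 μs.
R ≥ L / t_tx = 18688 bits / 1.25e-06 s = 15.0 Gbps.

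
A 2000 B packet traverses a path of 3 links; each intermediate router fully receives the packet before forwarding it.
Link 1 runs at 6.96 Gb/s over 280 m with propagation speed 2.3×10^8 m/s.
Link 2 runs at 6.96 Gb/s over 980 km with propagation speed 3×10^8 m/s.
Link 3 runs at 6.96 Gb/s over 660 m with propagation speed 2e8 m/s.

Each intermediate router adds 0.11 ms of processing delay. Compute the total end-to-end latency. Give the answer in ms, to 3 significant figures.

3.50 ms

L = 2000 × 8 = 16000 bits.
Transmission delay per hop = L/R = 16000/6960000000 = 0.00229885 ms; 3 hops → 0.00689655 ms.
Propagation delays (d/s per hop): 0.00121739, 3.26667, 0.0033 ms; sum = 3.27118 ms.
Processing at 2 router(s): 2 × 0.11 ms = 0.22 ms.
End-to-end = 3.50 ms.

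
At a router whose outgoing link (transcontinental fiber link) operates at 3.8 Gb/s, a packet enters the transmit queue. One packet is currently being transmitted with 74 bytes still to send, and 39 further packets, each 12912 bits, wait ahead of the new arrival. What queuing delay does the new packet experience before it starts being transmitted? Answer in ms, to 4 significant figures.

0.1327 ms

Each queued packet: L/R = 12912/3800000000 = 0.00339789 ms.
39 queued → 0.132518 ms.
Plus remaining 592 bits of current packet: 0.000155789 ms.
Queuing delay = 0.1327 ms.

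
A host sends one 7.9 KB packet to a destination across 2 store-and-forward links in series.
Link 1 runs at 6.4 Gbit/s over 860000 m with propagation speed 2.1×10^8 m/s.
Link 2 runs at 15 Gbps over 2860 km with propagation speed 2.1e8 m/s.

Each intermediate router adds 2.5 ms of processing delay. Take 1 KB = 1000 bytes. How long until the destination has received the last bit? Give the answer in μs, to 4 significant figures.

L = 63200 bits.
Transmission delays (L/R per hop): 9.875, 4.21333 μs; sum = 14.0883 μs.
Propagation delays (d/s per hop): 4095.24, 13619 μs; sum = 17714.3 μs.
Processing at 1 router(s): 1 × 2.5 ms = 2500 μs.
End-to-end = 20230 μs.

20230 μs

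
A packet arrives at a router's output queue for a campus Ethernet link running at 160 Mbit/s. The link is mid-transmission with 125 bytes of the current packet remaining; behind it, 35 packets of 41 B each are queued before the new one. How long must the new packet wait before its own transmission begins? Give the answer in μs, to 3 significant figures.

78.0 μs

Each queued packet: L/R = 328/160000000 = 2.05 μs.
35 queued → 71.75 μs.
Plus remaining 1000 bits of current packet: 6.25 μs.
Queuing delay = 78.0 μs.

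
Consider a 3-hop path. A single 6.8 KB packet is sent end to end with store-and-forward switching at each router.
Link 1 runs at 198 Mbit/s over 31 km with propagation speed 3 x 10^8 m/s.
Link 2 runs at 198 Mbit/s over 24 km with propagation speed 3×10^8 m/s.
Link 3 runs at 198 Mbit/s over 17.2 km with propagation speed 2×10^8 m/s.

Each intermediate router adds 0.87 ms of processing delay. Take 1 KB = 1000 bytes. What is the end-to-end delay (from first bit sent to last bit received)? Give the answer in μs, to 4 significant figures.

2834 μs

L = 54400 bits.
Transmission delay per hop = L/R = 54400/198000000 = 274.747 μs; 3 hops → 824.242 μs.
Propagation delays (d/s per hop): 103.333, 80, 86 μs; sum = 269.333 μs.
Processing at 2 router(s): 2 × 0.87 ms = 1740 μs.
End-to-end = 2834 μs.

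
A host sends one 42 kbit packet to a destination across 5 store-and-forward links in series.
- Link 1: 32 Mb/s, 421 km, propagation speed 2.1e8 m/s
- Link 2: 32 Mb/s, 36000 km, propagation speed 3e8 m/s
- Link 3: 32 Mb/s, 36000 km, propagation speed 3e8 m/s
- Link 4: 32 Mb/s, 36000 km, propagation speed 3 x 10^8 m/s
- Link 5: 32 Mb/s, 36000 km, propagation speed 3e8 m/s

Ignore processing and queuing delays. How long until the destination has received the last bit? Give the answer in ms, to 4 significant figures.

488.6 ms

L = 42000 bits.
Transmission delay per hop = L/R = 42000/32000000 = 1.3125 ms; 5 hops → 6.5625 ms.
Propagation delays (d/s per hop): 2.00476, 120, 120, 120, 120 ms; sum = 482.005 ms.
End-to-end = 488.6 ms.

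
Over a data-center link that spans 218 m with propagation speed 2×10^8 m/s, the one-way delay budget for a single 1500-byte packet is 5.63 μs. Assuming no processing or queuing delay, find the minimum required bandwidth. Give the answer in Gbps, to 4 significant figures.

2.643 Gbps

L = 12000 bits.
Propagation delay = 218 / 200000000 = 1.09 μs.
Transmission budget = 5.63 − 1.09 = 4.54 μs.
R ≥ L / t_tx = 12000 bits / 4.54e-06 s = 2.643 Gbps.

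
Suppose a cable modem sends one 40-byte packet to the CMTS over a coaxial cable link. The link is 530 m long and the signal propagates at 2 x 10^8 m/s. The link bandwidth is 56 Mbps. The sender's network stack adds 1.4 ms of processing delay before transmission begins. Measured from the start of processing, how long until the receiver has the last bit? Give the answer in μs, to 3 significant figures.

1410 μs

L = 40 × 8 = 320 bits.
Transmission delay = L/R = 320 / 56000000 = 5.71429 μs.
Propagation delay = d/s = 530 m / 200000000 m/s = 2.65 μs.
Plus processing delay 1.4 ms = 1400 μs.
Total = 1410 μs.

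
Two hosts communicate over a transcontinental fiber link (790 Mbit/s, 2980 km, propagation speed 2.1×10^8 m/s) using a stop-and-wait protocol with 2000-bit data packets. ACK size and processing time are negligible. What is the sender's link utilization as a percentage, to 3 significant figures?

0.00892 %

t_tx = L/R = 2000/790000000 = 2.53165e-06 s.
t_prop = 2980000/210000000 = 0.0141905 s; RTT = 0.028381 s.
Cycle = t_tx + RTT = 0.0283835 s.
Utilization = t_tx / cycle = 2.53165e-06/0.0283835 = 0.00892 %.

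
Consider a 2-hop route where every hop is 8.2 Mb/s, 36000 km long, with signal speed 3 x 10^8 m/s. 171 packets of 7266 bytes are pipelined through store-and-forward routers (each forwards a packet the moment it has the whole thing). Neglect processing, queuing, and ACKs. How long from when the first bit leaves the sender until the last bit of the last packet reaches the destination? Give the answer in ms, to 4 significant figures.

1459 ms

Per-hop transmission t_tx = L/R = 58128/8.2e+06 = 7.08878 ms.
Per-hop propagation t_prop = 36000000/300000000 = 120 ms.
Pipeline fill: first packet needs 2·t_tx to clear all hops; remaining 170 packets each add one t_tx.
Total = (2+171-1)·t_tx + 2·t_prop = 172·7.08878 + 2·120 = 1459 ms.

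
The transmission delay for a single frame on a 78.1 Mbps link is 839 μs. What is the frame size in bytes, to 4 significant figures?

8191 bytes

L = R × t_tx = 78100000 b/s × 0.000839 s = 65525.9 bits.
In bytes: 65525.9 / 8 = 8191 bytes.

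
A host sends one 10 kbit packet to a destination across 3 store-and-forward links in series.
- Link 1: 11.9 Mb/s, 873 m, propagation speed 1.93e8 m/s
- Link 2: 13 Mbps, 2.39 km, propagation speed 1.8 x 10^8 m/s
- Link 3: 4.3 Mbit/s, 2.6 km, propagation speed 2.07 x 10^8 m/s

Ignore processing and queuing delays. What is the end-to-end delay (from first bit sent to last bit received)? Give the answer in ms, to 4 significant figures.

L = 10000 bits.
Transmission delays (L/R per hop): 0.840336, 0.769231, 2.32558 ms; sum = 3.93515 ms.
Propagation delays (d/s per hop): 0.00452332, 0.0132778, 0.0125604 ms; sum = 0.0303615 ms.
End-to-end = 3.966 ms.

3.966 ms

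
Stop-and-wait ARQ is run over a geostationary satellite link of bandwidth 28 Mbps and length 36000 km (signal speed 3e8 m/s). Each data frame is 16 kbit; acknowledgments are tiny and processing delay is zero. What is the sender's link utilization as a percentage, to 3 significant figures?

t_tx = L/R = 16000/28000000 = 0.000571429 s.
t_prop = 36000000/300000000 = 0.12 s; RTT = 0.24 s.
Cycle = t_tx + RTT = 0.240571 s.
Utilization = t_tx / cycle = 0.000571429/0.240571 = 0.238 %.

0.238 %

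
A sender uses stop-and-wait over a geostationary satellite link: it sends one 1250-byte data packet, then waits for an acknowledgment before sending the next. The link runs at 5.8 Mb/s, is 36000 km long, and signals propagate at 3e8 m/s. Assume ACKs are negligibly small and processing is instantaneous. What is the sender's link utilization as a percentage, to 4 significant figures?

t_tx = L/R = 10000/5800000 = 0.00172414 s.
t_prop = 36000000/300000000 = 0.12 s; RTT = 0.24 s.
Cycle = t_tx + RTT = 0.241724 s.
Utilization = t_tx / cycle = 0.00172414/0.241724 = 0.7133 %.

0.7133 %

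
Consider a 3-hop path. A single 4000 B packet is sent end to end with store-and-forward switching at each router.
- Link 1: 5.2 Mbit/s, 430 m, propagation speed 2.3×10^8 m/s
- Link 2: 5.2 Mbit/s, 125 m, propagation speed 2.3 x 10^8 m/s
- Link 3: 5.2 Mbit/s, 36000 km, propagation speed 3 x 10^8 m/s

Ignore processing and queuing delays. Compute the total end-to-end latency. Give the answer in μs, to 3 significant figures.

138000 μs

L = 4000 × 8 = 32000 bits.
Transmission delay per hop = L/R = 32000/5200000 = 6153.85 μs; 3 hops → 18461.5 μs.
Propagation delays (d/s per hop): 1.86957, 0.543478, 120000 μs; sum = 120002 μs.
End-to-end = 138000 μs.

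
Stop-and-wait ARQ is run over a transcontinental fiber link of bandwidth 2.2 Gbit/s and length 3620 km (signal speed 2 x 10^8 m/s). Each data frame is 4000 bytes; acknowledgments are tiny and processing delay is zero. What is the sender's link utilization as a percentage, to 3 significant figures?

0.0402 %

t_tx = L/R = 32000/2200000000 = 1.45455e-05 s.
t_prop = 3620000/200000000 = 0.0181 s; RTT = 0.0362 s.
Cycle = t_tx + RTT = 0.0362145 s.
Utilization = t_tx / cycle = 1.45455e-05/0.0362145 = 0.0402 %.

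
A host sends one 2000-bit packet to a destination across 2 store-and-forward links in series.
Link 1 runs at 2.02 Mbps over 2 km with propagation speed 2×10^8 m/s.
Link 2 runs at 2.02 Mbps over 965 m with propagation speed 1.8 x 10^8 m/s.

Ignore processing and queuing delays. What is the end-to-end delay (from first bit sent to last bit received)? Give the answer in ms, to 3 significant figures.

Transmission delay per hop = L/R = 2000/2020000 = 0.990099 ms; 2 hops → 1.9802 ms.
Propagation delays (d/s per hop): 0.01, 0.00536111 ms; sum = 0.0153611 ms.
End-to-end = 2.00 ms.

2.00 ms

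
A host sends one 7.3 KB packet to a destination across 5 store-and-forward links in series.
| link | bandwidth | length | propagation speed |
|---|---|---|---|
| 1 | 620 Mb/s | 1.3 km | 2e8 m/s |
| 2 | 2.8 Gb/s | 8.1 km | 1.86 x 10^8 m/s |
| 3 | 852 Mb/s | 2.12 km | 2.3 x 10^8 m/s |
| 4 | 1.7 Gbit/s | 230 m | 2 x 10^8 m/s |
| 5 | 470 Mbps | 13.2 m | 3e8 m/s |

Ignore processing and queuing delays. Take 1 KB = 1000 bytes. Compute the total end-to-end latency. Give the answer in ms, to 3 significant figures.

L = 58400 bits.
Transmission delays (L/R per hop): 0.0941935, 0.0208571, 0.0685446, 0.0343529, 0.124255 ms; sum = 0.342204 ms.
Propagation delays (d/s per hop): 0.0065, 0.0435484, 0.00921739, 0.00115, 4.4e-05 ms; sum = 0.0604598 ms.
End-to-end = 0.403 ms.

0.403 ms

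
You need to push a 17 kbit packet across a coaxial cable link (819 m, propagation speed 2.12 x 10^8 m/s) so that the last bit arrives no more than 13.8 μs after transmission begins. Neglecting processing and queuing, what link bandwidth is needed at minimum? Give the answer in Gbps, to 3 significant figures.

1.71 Gbps

Propagation delay = 819 / 212000000 = 3.86321 μs.
Transmission budget = 13.8 − 3.86321 = 9.93679 μs.
R ≥ L / t_tx = 17000 bits / 9.93679e-06 s = 1.71 Gbps.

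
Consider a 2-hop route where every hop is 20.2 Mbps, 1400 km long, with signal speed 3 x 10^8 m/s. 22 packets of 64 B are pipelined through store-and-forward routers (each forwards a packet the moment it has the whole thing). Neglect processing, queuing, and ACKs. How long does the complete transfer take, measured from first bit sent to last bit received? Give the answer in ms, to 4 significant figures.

Per-hop transmission t_tx = L/R = 512/20200000 = 0.0253465 ms.
Per-hop propagation t_prop = 1400000/300000000 = 4.66667 ms.
Pipeline fill: first packet needs 2·t_tx to clear all hops; remaining 21 packets each add one t_tx.
Total = (2+22-1)·t_tx + 2·t_prop = 23·0.0253465 + 2·4.66667 = 9.916 ms.

9.916 ms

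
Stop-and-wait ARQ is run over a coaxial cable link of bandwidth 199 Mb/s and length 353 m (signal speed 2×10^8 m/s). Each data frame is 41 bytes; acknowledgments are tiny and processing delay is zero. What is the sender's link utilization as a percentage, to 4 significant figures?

t_tx = L/R = 328/199000000 = 1.64824e-06 s.
t_prop = 353/200000000 = 1.765e-06 s; RTT = 3.53e-06 s.
Cycle = t_tx + RTT = 5.17824e-06 s.
Utilization = t_tx / cycle = 1.64824e-06/5.17824e-06 = 31.83 %.

31.83 %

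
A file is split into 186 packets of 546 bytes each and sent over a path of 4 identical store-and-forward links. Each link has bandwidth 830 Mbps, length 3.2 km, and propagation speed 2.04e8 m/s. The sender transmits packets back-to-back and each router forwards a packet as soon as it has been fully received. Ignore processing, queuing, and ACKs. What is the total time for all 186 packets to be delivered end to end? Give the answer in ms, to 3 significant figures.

1.06 ms

Per-hop transmission t_tx = L/R = 4368/830000000 = 0.00526265 ms.
Per-hop propagation t_prop = 3200/204000000 = 0.0156863 ms.
Pipeline fill: first packet needs 4·t_tx to clear all hops; remaining 185 packets each add one t_tx.
Total = (4+186-1)·t_tx + 4·t_prop = 189·0.00526265 + 4·0.0156863 = 1.06 ms.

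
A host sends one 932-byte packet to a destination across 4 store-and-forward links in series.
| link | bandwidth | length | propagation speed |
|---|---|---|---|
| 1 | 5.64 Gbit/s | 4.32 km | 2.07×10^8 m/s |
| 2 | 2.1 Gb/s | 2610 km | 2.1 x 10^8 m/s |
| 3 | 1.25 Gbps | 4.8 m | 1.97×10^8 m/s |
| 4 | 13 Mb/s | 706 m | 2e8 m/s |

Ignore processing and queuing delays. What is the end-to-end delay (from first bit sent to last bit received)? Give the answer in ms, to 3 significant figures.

L = 932 × 8 = 7456 bits.
Transmission delays (L/R per hop): 0.00132199, 0.00355048, 0.0059648, 0.573538 ms; sum = 0.584376 ms.
Propagation delays (d/s per hop): 0.0208696, 12.4286, 2.43655e-05, 0.00353 ms; sum = 12.453 ms.
End-to-end = 13.0 ms.

13.0 ms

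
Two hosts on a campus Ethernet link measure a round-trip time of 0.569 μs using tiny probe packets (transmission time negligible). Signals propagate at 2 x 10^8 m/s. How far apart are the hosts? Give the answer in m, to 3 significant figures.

56.9 m

One-way propagation = RTT/2 = 0.2845 μs.
d = s × t = 200000000 × 2.845e-07 = 56.9 m.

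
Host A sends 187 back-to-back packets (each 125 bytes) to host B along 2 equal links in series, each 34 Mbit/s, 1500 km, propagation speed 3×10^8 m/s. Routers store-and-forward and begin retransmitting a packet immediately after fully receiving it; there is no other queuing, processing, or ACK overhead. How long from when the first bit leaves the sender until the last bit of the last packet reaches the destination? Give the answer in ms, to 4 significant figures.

Per-hop transmission t_tx = L/R = 1000/34000000 = 0.0294118 ms.
Per-hop propagation t_prop = 1500000/300000000 = 5 ms.
Pipeline fill: first packet needs 2·t_tx to clear all hops; remaining 186 packets each add one t_tx.
Total = (2+187-1)·t_tx + 2·t_prop = 188·0.0294118 + 2·5 = 15.53 ms.

15.53 ms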